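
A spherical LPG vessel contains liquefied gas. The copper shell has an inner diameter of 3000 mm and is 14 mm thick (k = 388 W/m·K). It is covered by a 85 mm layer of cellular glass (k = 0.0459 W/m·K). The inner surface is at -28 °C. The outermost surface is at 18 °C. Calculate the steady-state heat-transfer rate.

For a spherical shell R = (1/r₁ − 1/r₂)/(4πk); film R = 1/(h·4πr²). In series:
R_copper shell = (1/1.5 − 1/1.514)/(4π×388) = 1.264×10^-6 K/W
R_cellular glass = (1/1.514 − 1/1.599)/(4π×0.0459) = 0.06087 K/W
R_total = 0.06087 K/W
Q = ΔT/R_total = 46/0.06087

Q ≈ 756 W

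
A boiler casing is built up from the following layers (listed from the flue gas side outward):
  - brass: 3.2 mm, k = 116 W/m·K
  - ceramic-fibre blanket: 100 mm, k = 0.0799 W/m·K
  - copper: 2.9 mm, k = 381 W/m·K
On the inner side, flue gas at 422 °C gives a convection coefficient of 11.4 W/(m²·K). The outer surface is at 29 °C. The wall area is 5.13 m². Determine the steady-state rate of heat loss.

Q ≈ 1510 W

Series thermal resistances:
R_inner film = 1/(h_i·A) = 1/(11.4×5.13) = 0.0171 K/W
R_brass = L/(kA) = 0.0032/(116×5.13) = 5.377×10^-6 K/W
R_ceramic-fibre blanket = L/(kA) = 0.1/(0.0799×5.13) = 0.244 K/W
R_copper = L/(kA) = 0.0029/(381×5.13) = 1.484×10^-6 K/W
R_total = 0.2611 K/W
Q = ΔT / R_total = 393 / 0.2611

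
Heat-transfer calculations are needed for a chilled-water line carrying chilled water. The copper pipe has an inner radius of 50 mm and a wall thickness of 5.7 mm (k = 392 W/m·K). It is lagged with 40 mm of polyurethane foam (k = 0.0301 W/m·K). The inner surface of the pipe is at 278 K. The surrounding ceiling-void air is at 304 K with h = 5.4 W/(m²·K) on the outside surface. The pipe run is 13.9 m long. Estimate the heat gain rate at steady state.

Radial resistances (cylindrical: R_cond = ln(r_o/r_i)/(2πkL), R_conv = 1/(h·2πrL)):
R_copper pipe wall = ln(55.7/50)/(2π×392×13.9) = 3.153×10^-6 K/W
R_polyurethane foam = ln(95.7/55.7)/(2π×0.0301×13.9) = 0.2059 K/W
R_outer film = 1/(h_o·2πr_oL) = 1/(5.4×2π×0.0957×13.9) = 0.02216 K/W
R_total = 0.228 K/W
Q = ΔT/R_total = 26/0.228

Q ≈ 114 W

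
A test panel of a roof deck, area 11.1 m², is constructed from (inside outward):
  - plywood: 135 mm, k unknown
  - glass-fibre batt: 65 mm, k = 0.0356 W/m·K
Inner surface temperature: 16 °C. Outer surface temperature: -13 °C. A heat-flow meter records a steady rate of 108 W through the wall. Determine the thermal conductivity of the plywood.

Using the resistance-network approach (series):
R_glass-fibre batt = L/(kA) = 0.065/(0.0356×11.1) = 0.1645 K/W
Sum of known resistances R_other = 0.1645 K/W
Total R = ΔT/Q = 29/108 = 0.2685 K/W
R_plywood = R_total − R_other = 0.104 K/W
k = L/(R·A) = 0.135/(0.104×11.1)

k ≈ 0.117 W/(m·K)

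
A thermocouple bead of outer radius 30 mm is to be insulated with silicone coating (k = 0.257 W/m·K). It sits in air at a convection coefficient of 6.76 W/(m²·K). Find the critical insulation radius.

For a sphere r_cr = 2k/h = 2×0.257/6.76
r_cr = 76 mm; since the bare radius (30 mm) is below r_cr, adding a thin layer of insulation will *increase* heat loss.

r_cr ≈ 76 mm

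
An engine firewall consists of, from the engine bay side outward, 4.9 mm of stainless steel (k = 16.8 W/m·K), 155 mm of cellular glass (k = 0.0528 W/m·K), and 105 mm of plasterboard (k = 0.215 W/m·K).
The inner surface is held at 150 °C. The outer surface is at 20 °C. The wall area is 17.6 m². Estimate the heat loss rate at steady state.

Q ≈ 668 W

Series thermal resistances:
R_stainless steel = L/(kA) = 0.0049/(16.8×17.6) = 1.657×10^-5 K/W
R_cellular glass = L/(kA) = 0.155/(0.0528×17.6) = 0.1668 K/W
R_plasterboard = L/(kA) = 0.105/(0.215×17.6) = 0.02775 K/W
R_total = 0.1946 K/W
Q = ΔT / R_total = 130 / 0.1946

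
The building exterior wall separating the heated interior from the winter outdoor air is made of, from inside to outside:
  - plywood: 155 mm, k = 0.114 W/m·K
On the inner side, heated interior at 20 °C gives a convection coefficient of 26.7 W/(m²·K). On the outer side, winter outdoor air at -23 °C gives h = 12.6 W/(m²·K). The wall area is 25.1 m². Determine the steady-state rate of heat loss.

Series thermal resistances:
R_inner film = 1/(h_i·A) = 1/(26.7×25.1) = 0.001492 K/W
R_plywood = L/(kA) = 0.155/(0.114×25.1) = 0.05417 K/W
R_outer film = 1/(h_o·A) = 1/(12.6×25.1) = 0.003162 K/W
R_total = 0.05882 K/W
Q = ΔT / R_total = 43 / 0.05882

Q ≈ 731 W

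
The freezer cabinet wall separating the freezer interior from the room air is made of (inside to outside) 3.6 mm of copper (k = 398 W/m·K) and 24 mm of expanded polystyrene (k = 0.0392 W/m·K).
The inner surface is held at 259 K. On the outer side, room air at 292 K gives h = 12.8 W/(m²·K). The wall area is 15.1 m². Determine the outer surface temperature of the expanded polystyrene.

T ≈ 288 K

Thermal resistances in series:
R_copper = L/(kA) = 0.0036/(398×15.1) = 5.99×10^-7 K/W
R_expanded polystyrene = L/(kA) = 0.024/(0.0392×15.1) = 0.04055 K/W
R_outer film = 1/(h_o·A) = 1/(12.8×15.1) = 0.005174 K/W
R_total = 0.04572 K/W;  Q = ΔT/R_total = 33/0.04572 = 721.8 W
T_interface = T_inner + Q·ΣR(inner→interface) = 259 + 722×0.04055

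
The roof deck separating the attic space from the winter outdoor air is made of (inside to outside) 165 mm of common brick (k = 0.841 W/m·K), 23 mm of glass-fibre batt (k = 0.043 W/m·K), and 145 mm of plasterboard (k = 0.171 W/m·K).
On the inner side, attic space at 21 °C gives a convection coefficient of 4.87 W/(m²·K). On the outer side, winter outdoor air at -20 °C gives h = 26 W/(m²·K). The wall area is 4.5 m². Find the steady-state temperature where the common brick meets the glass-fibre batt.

T ≈ 12 °C

Thermal resistances in series:
R_inner film = 1/(h_i·A) = 1/(4.87×4.5) = 0.04563 K/W
R_common brick = L/(kA) = 0.165/(0.841×4.5) = 0.0436 K/W
R_glass-fibre batt = L/(kA) = 0.023/(0.043×4.5) = 0.1189 K/W
R_plasterboard = L/(kA) = 0.145/(0.171×4.5) = 0.1884 K/W
R_outer film = 1/(h_o·A) = 1/(26×4.5) = 0.008547 K/W
R_total = 0.4051 K/W;  Q = ΔT/R_total = 41/0.4051 = 101.2 W
T_interface = T_inner − Q·ΣR(inner→interface) = 21 − 101×0.08923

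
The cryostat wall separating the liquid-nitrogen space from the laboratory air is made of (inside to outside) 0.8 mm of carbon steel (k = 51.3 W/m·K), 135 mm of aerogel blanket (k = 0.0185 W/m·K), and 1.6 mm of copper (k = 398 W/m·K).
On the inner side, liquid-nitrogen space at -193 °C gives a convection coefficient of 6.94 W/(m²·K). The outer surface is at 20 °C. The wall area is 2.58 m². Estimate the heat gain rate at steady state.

Series thermal resistances:
R_inner film = 1/(h_i·A) = 1/(6.94×2.58) = 0.05585 K/W
R_carbon steel = L/(kA) = 0.0008/(51.3×2.58) = 6.044×10^-6 K/W
R_aerogel blanket = L/(kA) = 0.135/(0.0185×2.58) = 2.828 K/W
R_copper = L/(kA) = 0.0016/(398×2.58) = 1.558×10^-6 K/W
R_total = 2.884 K/W
Q = ΔT / R_total = 213 / 2.884

Q ≈ 73.8 W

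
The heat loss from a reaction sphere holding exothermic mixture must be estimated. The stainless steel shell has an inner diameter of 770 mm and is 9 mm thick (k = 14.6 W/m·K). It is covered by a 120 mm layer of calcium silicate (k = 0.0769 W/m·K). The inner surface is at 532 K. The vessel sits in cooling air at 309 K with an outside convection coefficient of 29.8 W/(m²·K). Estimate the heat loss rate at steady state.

Q ≈ 358 W

Radial (spherical) resistances in series:
R_stainless steel shell = (1/0.385 − 1/0.394)/(4π×14.6) = 3.234×10^-4 K/W
R_calcium silicate = (1/0.394 − 1/0.514)/(4π×0.0769) = 0.6132 K/W
R_outer film = 1/(h·4πr_o²) = 1/(29.8×4π×0.514²) = 0.01011 K/W
R_total = 0.6236 K/W
Q = ΔT/R_total = 223/0.6236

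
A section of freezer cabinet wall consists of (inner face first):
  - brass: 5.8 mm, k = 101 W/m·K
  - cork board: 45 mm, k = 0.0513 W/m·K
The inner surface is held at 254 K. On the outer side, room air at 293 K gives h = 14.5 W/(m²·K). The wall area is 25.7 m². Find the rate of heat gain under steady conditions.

Q ≈ 1060 W

Model the wall as resistances in series:
R_brass = L/(kA) = 0.0058/(101×25.7) = 2.234×10^-6 K/W
R_cork board = L/(kA) = 0.045/(0.0513×25.7) = 0.03413 K/W
R_outer film = 1/(h_o·A) = 1/(14.5×25.7) = 0.002683 K/W
R_total = 0.03682 K/W
Q = ΔT / R_total = 39 / 0.03682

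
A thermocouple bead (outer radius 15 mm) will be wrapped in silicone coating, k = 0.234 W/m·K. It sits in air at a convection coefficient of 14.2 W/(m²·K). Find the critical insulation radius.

For a sphere r_cr = 2k/h = 2×0.234/14.2
r_cr = 33 mm; since the bare radius (15 mm) is below r_cr, adding a thin layer of insulation will *increase* heat loss.

r_cr ≈ 33 mm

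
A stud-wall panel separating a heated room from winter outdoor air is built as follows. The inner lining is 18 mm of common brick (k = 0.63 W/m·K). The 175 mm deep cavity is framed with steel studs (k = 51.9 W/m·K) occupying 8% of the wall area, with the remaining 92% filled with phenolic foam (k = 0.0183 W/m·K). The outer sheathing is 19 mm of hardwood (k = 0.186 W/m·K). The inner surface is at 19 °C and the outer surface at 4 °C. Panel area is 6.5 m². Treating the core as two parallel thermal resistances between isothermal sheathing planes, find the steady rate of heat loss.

Sheathing layers in series; stud and cavity paths in parallel between them.
R_inner = 0.018/(0.63×6.5) = 0.004396 K/W
R_stud  = 0.175/(51.9×0.08×6.5) = 0.006484 K/W
R_cav   = 0.175/(0.0183×0.92×6.5) = 1.599 K/W
1/R_core = 1/R_stud + 1/R_cav → R_core = 0.006458 K/W
R_outer = 0.019/(0.186×6.5) = 0.01572 K/W
R_total = 0.02657 K/W
Q = ΔT/R_total = 15/0.02657

Q ≈ 565 W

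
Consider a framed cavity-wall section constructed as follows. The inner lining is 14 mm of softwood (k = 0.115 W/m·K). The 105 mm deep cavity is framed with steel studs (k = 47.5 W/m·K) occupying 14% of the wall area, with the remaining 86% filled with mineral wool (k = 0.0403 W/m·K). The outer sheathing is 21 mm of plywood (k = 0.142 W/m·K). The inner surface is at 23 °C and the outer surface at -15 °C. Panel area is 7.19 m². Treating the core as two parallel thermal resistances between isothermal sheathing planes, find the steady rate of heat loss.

Q ≈ 958 W

Sheathing layers in series; stud and cavity paths in parallel between them.
R_inner = 0.014/(0.115×7.19) = 0.01693 K/W
R_stud  = 0.105/(47.5×0.14×7.19) = 0.002196 K/W
R_cav   = 0.105/(0.0403×0.86×7.19) = 0.4214 K/W
1/R_core = 1/R_stud + 1/R_cav → R_core = 0.002185 K/W
R_outer = 0.021/(0.142×7.19) = 0.02057 K/W
R_total = 0.03968 K/W
Q = ΔT/R_total = 38/0.03968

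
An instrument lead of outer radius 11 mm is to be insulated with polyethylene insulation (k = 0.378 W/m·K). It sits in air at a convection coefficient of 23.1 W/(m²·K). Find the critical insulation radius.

r_cr ≈ 16.4 mm

For a cylinder r_cr = k/h = 0.378/23.1
r_cr = 16.4 mm; since the bare radius (11 mm) is below r_cr, adding a thin layer of insulation will *increase* heat loss.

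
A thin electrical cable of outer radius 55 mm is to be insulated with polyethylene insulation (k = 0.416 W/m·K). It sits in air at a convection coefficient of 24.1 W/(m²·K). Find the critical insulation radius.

For a cylinder r_cr = k/h = 0.416/24.1
r_cr = 17.3 mm; since the bare radius (55 mm) is above r_cr, any added insulation will reduce heat loss.

r_cr ≈ 17.3 mm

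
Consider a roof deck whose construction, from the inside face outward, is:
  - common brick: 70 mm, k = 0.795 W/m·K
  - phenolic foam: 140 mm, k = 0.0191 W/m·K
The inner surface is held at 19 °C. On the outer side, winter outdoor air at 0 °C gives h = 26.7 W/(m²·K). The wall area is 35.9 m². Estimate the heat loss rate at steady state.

Q ≈ 91.5 W

Series thermal resistances:
R_common brick = L/(kA) = 0.07/(0.795×35.9) = 0.002453 K/W
R_phenolic foam = L/(kA) = 0.14/(0.0191×35.9) = 0.2042 K/W
R_outer film = 1/(h_o·A) = 1/(26.7×35.9) = 0.001043 K/W
R_total = 0.2077 K/W
Q = ΔT / R_total = 19 / 0.2077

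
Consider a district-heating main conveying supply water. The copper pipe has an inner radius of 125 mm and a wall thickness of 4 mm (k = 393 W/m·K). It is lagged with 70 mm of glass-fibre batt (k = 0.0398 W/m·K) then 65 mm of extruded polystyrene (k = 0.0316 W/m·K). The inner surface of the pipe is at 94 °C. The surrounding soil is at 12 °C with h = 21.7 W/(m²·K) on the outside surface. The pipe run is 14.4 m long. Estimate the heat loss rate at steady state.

For a radial system each layer contributes R = ln(r_out/r_in)/(2πkL); films add R = 1/(hA).
R_copper pipe wall = ln(129/125)/(2π×393×14.4) = 8.858×10^-7 K/W
R_glass-fibre batt = ln(199/129)/(2π×0.0398×14.4) = 0.1204 K/W
R_extruded polystyrene = ln(264/199)/(2π×0.0316×14.4) = 0.09886 K/W
R_outer film = 1/(h_o·2πr_oL) = 1/(21.7×2π×0.264×14.4) = 0.001929 K/W
R_total = 0.2212 K/W
Q = ΔT/R_total = 82/0.2212

Q ≈ 371 W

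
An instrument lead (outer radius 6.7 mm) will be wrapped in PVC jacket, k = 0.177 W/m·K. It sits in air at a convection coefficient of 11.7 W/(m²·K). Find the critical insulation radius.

For a cylinder r_cr = k/h = 0.177/11.7
r_cr = 15.1 mm; since the bare radius (6.7 mm) is below r_cr, adding a thin layer of insulation will *increase* heat loss.

r_cr ≈ 15.1 mm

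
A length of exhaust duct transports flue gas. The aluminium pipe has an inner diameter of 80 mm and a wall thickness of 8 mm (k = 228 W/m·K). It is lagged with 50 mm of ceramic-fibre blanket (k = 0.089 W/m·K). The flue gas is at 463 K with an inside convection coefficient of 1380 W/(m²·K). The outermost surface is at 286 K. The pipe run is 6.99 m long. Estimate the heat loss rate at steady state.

Treating each annulus and film as a series resistance:
R_inner film = 1/(h_i·2πr₁L) = 1/(1380×2π×0.04×6.99) = 4.125×10^-4 K/W
R_aluminium pipe wall = ln(48/40)/(2π×228×6.99) = 1.821×10^-5 K/W
R_ceramic-fibre blanket = ln(98/48)/(2π×0.089×6.99) = 0.1826 K/W
R_total = 0.183 K/W
Q = ΔT/R_total = 177/0.183

Q ≈ 967 W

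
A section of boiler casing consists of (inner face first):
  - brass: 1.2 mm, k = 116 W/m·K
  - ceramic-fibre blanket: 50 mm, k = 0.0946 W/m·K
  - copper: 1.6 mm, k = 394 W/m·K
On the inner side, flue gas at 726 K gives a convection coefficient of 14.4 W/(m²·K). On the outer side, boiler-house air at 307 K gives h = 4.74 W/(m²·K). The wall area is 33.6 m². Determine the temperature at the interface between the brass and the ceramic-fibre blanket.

Using the resistance-network approach (series):
R_inner film = 1/(h_i·A) = 1/(14.4×33.6) = 0.002067 K/W
R_brass = L/(kA) = 0.0012/(116×33.6) = 3.079×10^-7 K/W
R_ceramic-fibre blanket = L/(kA) = 0.05/(0.0946×33.6) = 0.01573 K/W
R_copper = L/(kA) = 0.0016/(394×33.6) = 1.209×10^-7 K/W
R_outer film = 1/(h_o·A) = 1/(4.74×33.6) = 0.006279 K/W
R_total = 0.02408 K/W;  Q = ΔT/R_total = 419/0.02408 = 17400 W
T_interface = T_inner − Q·ΣR(inner→interface) = 726 − 17400×0.002067

T ≈ 690 K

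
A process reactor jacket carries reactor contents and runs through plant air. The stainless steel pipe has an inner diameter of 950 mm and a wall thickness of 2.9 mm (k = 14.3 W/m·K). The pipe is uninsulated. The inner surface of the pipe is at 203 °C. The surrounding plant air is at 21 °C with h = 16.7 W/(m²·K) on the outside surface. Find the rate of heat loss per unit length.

Treating each annulus and film as a series resistance:
R_stainless steel pipe wall = ln(477.9/475)/(2π×14.3×1) = 6.774×10^-5 K/W
R_outer film = 1/(h_o·2πr_oL) = 1/(16.7×2π×0.4779×1) = 0.01994 K/W
R_total = 0.02001 K/W
Q = ΔT/R_total = 182/0.02001

q′ ≈ 9100 W/m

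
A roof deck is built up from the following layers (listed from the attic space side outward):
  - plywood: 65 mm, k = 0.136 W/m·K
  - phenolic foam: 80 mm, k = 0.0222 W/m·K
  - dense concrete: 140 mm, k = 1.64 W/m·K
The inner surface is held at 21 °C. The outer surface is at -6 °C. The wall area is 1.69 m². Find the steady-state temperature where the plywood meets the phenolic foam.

T ≈ 17.9 °C

Using the resistance-network approach (series):
R_plywood = L/(kA) = 0.065/(0.136×1.69) = 0.2828 K/W
R_phenolic foam = L/(kA) = 0.08/(0.0222×1.69) = 2.132 K/W
R_dense concrete = L/(kA) = 0.14/(1.64×1.69) = 0.05051 K/W
R_total = 2.466 K/W;  Q = ΔT/R_total = 27/2.466 = 10.95 W
T_interface = T_inner − Q·ΣR(inner→interface) = 21 − 11×0.2828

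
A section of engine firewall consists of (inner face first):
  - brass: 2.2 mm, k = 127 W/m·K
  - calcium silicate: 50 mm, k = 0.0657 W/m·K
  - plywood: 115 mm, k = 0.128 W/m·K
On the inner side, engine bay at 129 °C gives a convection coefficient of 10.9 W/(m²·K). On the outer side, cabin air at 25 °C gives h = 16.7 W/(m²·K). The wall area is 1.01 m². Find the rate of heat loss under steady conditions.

Model the wall as resistances in series:
R_inner film = 1/(h_i·A) = 1/(10.9×1.01) = 0.09083 K/W
R_brass = L/(kA) = 0.0022/(127×1.01) = 1.715×10^-5 K/W
R_calcium silicate = L/(kA) = 0.05/(0.0657×1.01) = 0.7535 K/W
R_plywood = L/(kA) = 0.115/(0.128×1.01) = 0.8895 K/W
R_outer film = 1/(h_o·A) = 1/(16.7×1.01) = 0.05929 K/W
R_total = 1.793 K/W
Q = ΔT / R_total = 104 / 1.793

Q ≈ 58 W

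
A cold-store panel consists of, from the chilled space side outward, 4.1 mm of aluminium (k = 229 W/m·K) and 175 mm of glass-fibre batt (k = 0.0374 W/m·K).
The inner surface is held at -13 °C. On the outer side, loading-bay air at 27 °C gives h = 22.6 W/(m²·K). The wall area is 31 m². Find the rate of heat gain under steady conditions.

Q ≈ 263 W

Model the wall as resistances in series:
R_aluminium = L/(kA) = 0.0041/(229×31) = 5.775×10^-7 K/W
R_glass-fibre batt = L/(kA) = 0.175/(0.0374×31) = 0.1509 K/W
R_outer film = 1/(h_o·A) = 1/(22.6×31) = 0.001427 K/W
R_total = 0.1524 K/W
Q = ΔT / R_total = 40 / 0.1524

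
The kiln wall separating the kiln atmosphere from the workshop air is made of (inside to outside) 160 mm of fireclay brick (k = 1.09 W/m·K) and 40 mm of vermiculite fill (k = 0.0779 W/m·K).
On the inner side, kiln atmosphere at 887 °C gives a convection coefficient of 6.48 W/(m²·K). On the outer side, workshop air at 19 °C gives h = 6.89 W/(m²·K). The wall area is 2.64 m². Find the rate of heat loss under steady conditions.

Q ≈ 2390 W

Model the wall as resistances in series:
R_inner film = 1/(h_i·A) = 1/(6.48×2.64) = 0.05845 K/W
R_fireclay brick = L/(kA) = 0.16/(1.09×2.64) = 0.0556 K/W
R_vermiculite fill = L/(kA) = 0.04/(0.0779×2.64) = 0.1945 K/W
R_outer film = 1/(h_o·A) = 1/(6.89×2.64) = 0.05498 K/W
R_total = 0.3635 K/W
Q = ΔT / R_total = 868 / 0.3635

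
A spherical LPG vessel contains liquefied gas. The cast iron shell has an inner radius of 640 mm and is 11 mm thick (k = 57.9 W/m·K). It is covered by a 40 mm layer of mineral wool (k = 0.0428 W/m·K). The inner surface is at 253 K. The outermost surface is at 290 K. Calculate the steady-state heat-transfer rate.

Q ≈ 224 W

Spherical conduction: R = (1/r_in − 1/r_out)/(4πk) per layer; series-sum.
R_cast iron shell = (1/0.64 − 1/0.651)/(4π×57.9) = 3.629×10^-5 K/W
R_mineral wool = (1/0.651 − 1/0.691)/(4π×0.0428) = 0.1653 K/W
R_total = 0.1654 K/W
Q = ΔT/R_total = 37/0.1654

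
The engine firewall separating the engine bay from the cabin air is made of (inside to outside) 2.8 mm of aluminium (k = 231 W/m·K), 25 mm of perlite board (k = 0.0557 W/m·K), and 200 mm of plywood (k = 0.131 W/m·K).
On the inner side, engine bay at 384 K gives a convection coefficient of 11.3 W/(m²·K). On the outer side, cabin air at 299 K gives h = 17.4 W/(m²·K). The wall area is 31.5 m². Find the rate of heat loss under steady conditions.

Q ≈ 1260 W

Using the resistance-network approach (series):
R_inner film = 1/(h_i·A) = 1/(11.3×31.5) = 0.002809 K/W
R_aluminium = L/(kA) = 0.0028/(231×31.5) = 3.848×10^-7 K/W
R_perlite board = L/(kA) = 0.025/(0.0557×31.5) = 0.01425 K/W
R_plywood = L/(kA) = 0.2/(0.131×31.5) = 0.04847 K/W
R_outer film = 1/(h_o·A) = 1/(17.4×31.5) = 0.001824 K/W
R_total = 0.06735 K/W
Q = ΔT / R_total = 85 / 0.06735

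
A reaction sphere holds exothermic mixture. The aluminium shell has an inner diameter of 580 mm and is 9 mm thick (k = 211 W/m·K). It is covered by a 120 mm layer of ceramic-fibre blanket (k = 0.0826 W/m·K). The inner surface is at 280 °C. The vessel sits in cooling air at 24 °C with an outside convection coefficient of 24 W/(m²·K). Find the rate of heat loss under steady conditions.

Q ≈ 272 W

Spherical conduction: R = (1/r_in − 1/r_out)/(4πk) per layer; series-sum.
R_aluminium shell = (1/0.29 − 1/0.299)/(4π×211) = 3.915×10^-5 K/W
R_ceramic-fibre blanket = (1/0.299 − 1/0.419)/(4π×0.0826) = 0.9228 K/W
R_outer film = 1/(h·4πr_o²) = 1/(24×4π×0.419²) = 0.01889 K/W
R_total = 0.9417 K/W
Q = ΔT/R_total = 256/0.9417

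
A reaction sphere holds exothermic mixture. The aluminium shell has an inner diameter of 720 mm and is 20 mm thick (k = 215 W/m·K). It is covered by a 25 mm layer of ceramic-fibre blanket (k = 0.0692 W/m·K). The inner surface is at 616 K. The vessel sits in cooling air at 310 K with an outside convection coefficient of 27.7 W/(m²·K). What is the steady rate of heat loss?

Spherical conduction: R = (1/r_in − 1/r_out)/(4πk) per layer; series-sum.
R_aluminium shell = (1/0.36 − 1/0.38)/(4π×215) = 5.411×10^-5 K/W
R_ceramic-fibre blanket = (1/0.38 − 1/0.405)/(4π×0.0692) = 0.1868 K/W
R_outer film = 1/(h·4πr_o²) = 1/(27.7×4π×0.405²) = 0.01751 K/W
R_total = 0.2044 K/W
Q = ΔT/R_total = 306/0.2044

Q ≈ 1500 W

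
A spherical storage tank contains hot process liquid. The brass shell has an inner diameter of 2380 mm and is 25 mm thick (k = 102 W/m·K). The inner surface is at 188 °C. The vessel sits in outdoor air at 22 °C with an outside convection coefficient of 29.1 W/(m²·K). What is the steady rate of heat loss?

Radial (spherical) resistances in series:
R_brass shell = (1/1.19 − 1/1.215)/(4π×102) = 1.349×10^-5 K/W
R_outer film = 1/(h·4πr_o²) = 1/(29.1×4π×1.215²) = 0.001852 K/W
R_total = 0.001866 K/W
Q = ΔT/R_total = 166/0.001866

Q ≈ 89000 W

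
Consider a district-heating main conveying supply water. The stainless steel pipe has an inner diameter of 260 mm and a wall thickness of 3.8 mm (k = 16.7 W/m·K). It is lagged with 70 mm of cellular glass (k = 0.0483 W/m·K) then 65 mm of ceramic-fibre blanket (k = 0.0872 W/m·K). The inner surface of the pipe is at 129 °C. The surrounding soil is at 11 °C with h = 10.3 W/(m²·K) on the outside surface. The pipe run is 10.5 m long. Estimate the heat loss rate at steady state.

Q ≈ 636 W

Radial resistances (cylindrical: R_cond = ln(r_o/r_i)/(2πkL), R_conv = 1/(h·2πrL)):
R_stainless steel pipe wall = ln(133.8/130)/(2π×16.7×10.5) = 2.615×10^-5 K/W
R_cellular glass = ln(203.8/133.8)/(2π×0.0483×10.5) = 0.1321 K/W
R_ceramic-fibre blanket = ln(268.8/203.8)/(2π×0.0872×10.5) = 0.04812 K/W
R_outer film = 1/(h_o·2πr_oL) = 1/(10.3×2π×0.2688×10.5) = 0.005475 K/W
R_total = 0.1857 K/W
Q = ΔT/R_total = 118/0.1857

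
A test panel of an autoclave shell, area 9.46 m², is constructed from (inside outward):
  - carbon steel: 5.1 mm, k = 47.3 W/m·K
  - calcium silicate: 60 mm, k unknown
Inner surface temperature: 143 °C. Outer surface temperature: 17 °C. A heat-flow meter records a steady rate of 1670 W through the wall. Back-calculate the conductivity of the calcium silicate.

k ≈ 0.0841 W/(m·K)

Series thermal resistances:
R_carbon steel = L/(kA) = 0.0051/(47.3×9.46) = 1.14×10^-5 K/W
Sum of known resistances R_other = 1.14×10^-5 K/W
Total R = ΔT/Q = 126/1670 = 0.07545 K/W
R_calcium silicate = R_total − R_other = 0.07544 K/W
k = L/(R·A) = 0.06/(0.07544×9.46)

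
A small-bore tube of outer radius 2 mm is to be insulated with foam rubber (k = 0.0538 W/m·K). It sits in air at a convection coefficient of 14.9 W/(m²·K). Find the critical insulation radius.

r_cr ≈ 3.61 mm

For a cylinder r_cr = k/h = 0.0538/14.9
r_cr = 3.61 mm; since the bare radius (2 mm) is below r_cr, adding a thin layer of insulation will *increase* heat loss.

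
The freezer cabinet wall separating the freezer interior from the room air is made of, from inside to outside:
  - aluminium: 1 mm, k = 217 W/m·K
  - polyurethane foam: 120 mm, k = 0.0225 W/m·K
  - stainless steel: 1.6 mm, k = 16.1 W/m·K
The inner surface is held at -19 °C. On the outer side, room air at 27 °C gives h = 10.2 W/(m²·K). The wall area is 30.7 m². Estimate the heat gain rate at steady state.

Q ≈ 260 W

Model the wall as resistances in series:
R_aluminium = L/(kA) = 0.001/(217×30.7) = 1.501×10^-7 K/W
R_polyurethane foam = L/(kA) = 0.12/(0.0225×30.7) = 0.1737 K/W
R_stainless steel = L/(kA) = 0.0016/(16.1×30.7) = 3.237×10^-6 K/W
R_outer film = 1/(h_o·A) = 1/(10.2×30.7) = 0.003193 K/W
R_total = 0.1769 K/W
Q = ΔT / R_total = 46 / 0.1769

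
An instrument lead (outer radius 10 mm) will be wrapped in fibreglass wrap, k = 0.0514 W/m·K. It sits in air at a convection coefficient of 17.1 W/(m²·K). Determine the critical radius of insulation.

r_cr ≈ 3.01 mm

For a cylinder r_cr = k/h = 0.0514/17.1
r_cr = 3.01 mm; since the bare radius (10 mm) is above r_cr, any added insulation will reduce heat loss.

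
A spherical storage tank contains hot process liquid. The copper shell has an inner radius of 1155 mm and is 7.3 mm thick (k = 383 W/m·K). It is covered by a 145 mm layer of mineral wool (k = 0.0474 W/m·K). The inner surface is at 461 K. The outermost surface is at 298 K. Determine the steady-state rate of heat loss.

Each spherical layer contributes R = (1/r_i − 1/r_o)/(4πk):
R_copper shell = (1/1.155 − 1/1.1623)/(4π×383) = 1.13×10^-6 K/W
R_mineral wool = (1/1.1623 − 1/1.3073)/(4π×0.0474) = 0.1602 K/W
R_total = 0.1602 K/W
Q = ΔT/R_total = 163/0.1602

Q ≈ 1020 W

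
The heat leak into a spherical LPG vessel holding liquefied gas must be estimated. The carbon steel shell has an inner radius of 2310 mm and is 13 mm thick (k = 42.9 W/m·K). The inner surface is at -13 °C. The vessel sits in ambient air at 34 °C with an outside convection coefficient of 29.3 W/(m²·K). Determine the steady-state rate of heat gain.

Q ≈ 92600 W

Spherical conduction: R = (1/r_in − 1/r_out)/(4πk) per layer; series-sum.
R_carbon steel shell = (1/2.31 − 1/2.323)/(4π×42.9) = 4.494×10^-6 K/W
R_outer film = 1/(h·4πr_o²) = 1/(29.3×4π×2.323²) = 5.033×10^-4 K/W
R_total = 5.078×10^-4 K/W
Q = ΔT/R_total = 47/5.078×10^-4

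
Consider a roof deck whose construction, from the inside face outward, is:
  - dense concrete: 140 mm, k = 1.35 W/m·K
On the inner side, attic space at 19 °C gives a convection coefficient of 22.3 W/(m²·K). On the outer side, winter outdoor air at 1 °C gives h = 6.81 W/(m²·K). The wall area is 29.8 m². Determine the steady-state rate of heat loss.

Q ≈ 1820 W

Series thermal resistances:
R_inner film = 1/(h_i·A) = 1/(22.3×29.8) = 0.001505 K/W
R_dense concrete = L/(kA) = 0.14/(1.35×29.8) = 0.00348 K/W
R_outer film = 1/(h_o·A) = 1/(6.81×29.8) = 0.004928 K/W
R_total = 0.009912 K/W
Q = ΔT / R_total = 18 / 0.009912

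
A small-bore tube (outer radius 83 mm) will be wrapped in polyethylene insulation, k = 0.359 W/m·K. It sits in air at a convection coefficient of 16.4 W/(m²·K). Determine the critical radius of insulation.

r_cr ≈ 21.9 mm

For a cylinder r_cr = k/h = 0.359/16.4
r_cr = 21.9 mm; since the bare radius (83 mm) is above r_cr, any added insulation will reduce heat loss.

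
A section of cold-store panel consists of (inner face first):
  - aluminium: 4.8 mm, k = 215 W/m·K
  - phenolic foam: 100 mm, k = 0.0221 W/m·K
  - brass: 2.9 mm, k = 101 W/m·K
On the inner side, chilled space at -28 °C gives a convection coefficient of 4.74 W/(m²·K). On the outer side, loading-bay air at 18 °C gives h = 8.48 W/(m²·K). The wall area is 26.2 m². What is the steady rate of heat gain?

Q ≈ 248 W

Thermal resistances in series:
R_inner film = 1/(h_i·A) = 1/(4.74×26.2) = 0.008052 K/W
R_aluminium = L/(kA) = 0.0048/(215×26.2) = 8.521×10^-7 K/W
R_phenolic foam = L/(kA) = 0.1/(0.0221×26.2) = 0.1727 K/W
R_brass = L/(kA) = 0.0029/(101×26.2) = 1.096×10^-6 K/W
R_outer film = 1/(h_o·A) = 1/(8.48×26.2) = 0.004501 K/W
R_total = 0.1853 K/W
Q = ΔT / R_total = 46 / 0.1853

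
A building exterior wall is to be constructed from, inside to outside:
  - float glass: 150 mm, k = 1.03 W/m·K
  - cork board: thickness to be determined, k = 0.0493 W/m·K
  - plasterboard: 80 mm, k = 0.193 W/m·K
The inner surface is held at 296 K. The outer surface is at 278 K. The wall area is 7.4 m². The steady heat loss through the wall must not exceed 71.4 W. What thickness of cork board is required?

Treating each layer as a thermal resistance in series:
R_float glass = L/(kA) = 0.15/(1.03×7.4) = 0.01968 K/W
R_plasterboard = L/(kA) = 0.08/(0.193×7.4) = 0.05601 K/W
Sum of the known resistances R_other = 0.07569 K/W
Required total resistance R_tot = ΔT/Q_allow = 18/71.4 = 0.2521 K/W
R_cork board = R_tot − R_other = 0.1764 K/W
L = R·k·A = 0.1764×0.0493×7.4

L ≈ 64.4 mm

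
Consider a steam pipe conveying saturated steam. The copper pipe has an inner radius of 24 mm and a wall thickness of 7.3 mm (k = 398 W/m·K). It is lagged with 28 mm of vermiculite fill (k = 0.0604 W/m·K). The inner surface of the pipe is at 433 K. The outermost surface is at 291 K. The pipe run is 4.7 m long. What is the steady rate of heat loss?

Per-layer cylindrical resistances, series-summed:
R_copper pipe wall = ln(31.3/24)/(2π×398×4.7) = 2.259×10^-5 K/W
R_vermiculite fill = ln(59.3/31.3)/(2π×0.0604×4.7) = 0.3582 K/W
R_total = 0.3583 K/W
Q = ΔT/R_total = 142/0.3583

Q ≈ 396 W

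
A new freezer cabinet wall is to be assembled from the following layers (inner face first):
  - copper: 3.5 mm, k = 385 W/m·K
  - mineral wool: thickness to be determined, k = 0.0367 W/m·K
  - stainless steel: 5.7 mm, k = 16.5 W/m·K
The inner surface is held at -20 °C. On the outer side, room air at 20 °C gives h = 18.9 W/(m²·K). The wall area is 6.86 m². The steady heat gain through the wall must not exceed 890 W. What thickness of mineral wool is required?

Using the resistance-network approach (series):
R_copper = L/(kA) = 0.0035/(385×6.86) = 1.325×10^-6 K/W
R_stainless steel = L/(kA) = 0.0057/(16.5×6.86) = 5.036×10^-5 K/W
R_outer film = 1/(h_o·A) = 1/(18.9×6.86) = 0.007713 K/W
Sum of the known resistances R_other = 0.007765 K/W
Required total resistance R_tot = ΔT/Q_allow = 40/890 = 0.04494 K/W
R_mineral wool = R_tot − R_other = 0.03718 K/W
L = R·k·A = 0.03718×0.0367×6.86

L ≈ 9.36 mm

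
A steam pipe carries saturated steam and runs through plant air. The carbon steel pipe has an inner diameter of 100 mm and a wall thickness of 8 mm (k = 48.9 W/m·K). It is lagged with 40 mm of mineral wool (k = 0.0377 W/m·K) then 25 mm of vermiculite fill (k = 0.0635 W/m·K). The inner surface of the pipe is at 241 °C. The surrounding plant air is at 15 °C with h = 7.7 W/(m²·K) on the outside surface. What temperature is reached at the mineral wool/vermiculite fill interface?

T ≈ 71.5 °C

Cylindrical conduction, so R = ln(r₂/r₁)/(2πkL) per layer, in series:
R_carbon steel pipe wall = ln(58/50)/(2π×48.9×1) = 4.831×10^-4 K/W
R_mineral wool = ln(98/58)/(2π×0.0377×1) = 2.214 K/W
R_vermiculite fill = ln(123/98)/(2π×0.0635×1) = 0.5695 K/W
R_outer film = 1/(h_o·2πr_oL) = 1/(7.7×2π×0.123×1) = 0.168 K/W
R_total = 2.952 K/W
Q = ΔT/R_total = 226/2.952
Q = 76.5 W/m
T_interface = T_inner − Q·ΣR(inner→interface) = 241 − 76.5×2.215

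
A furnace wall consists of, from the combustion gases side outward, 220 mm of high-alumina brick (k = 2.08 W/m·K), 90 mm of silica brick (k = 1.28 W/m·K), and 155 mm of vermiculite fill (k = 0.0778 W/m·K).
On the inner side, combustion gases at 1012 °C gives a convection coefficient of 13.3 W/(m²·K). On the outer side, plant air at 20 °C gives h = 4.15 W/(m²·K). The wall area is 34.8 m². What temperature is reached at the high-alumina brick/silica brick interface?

Model the wall as resistances in series:
R_inner film = 1/(h_i·A) = 1/(13.3×34.8) = 0.002161 K/W
R_high-alumina brick = L/(kA) = 0.22/(2.08×34.8) = 0.003039 K/W
R_silica brick = L/(kA) = 0.09/(1.28×34.8) = 0.00202 K/W
R_vermiculite fill = L/(kA) = 0.155/(0.0778×34.8) = 0.05725 K/W
R_outer film = 1/(h_o·A) = 1/(4.15×34.8) = 0.006924 K/W
R_total = 0.07139 K/W;  Q = ΔT/R_total = 992/0.07139 = 13890 W
T_interface = T_inner − Q·ΣR(inner→interface) = 1012 − 13900×0.0052

T ≈ 940 °C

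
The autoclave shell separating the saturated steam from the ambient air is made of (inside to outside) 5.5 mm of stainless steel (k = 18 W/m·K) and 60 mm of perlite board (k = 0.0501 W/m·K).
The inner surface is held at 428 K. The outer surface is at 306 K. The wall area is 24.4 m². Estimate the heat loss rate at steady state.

Model the wall as resistances in series:
R_stainless steel = L/(kA) = 0.0055/(18×24.4) = 1.252×10^-5 K/W
R_perlite board = L/(kA) = 0.06/(0.0501×24.4) = 0.04908 K/W
R_total = 0.04909 K/W
Q = ΔT / R_total = 122 / 0.04909

Q ≈ 2480 W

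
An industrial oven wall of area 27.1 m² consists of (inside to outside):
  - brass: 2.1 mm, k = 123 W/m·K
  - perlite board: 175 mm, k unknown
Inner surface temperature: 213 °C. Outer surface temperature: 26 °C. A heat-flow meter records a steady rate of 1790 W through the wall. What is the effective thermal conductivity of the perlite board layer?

Model the wall as resistances in series:
R_brass = L/(kA) = 0.0021/(123×27.1) = 6.3×10^-7 K/W
Sum of known resistances R_other = 6.3×10^-7 K/W
Total R = ΔT/Q = 187/1790 = 0.1045 K/W
R_perlite board = R_total − R_other = 0.1045 K/W
k = L/(R·A) = 0.175/(0.1045×27.1)

k ≈ 0.0618 W/(m·K)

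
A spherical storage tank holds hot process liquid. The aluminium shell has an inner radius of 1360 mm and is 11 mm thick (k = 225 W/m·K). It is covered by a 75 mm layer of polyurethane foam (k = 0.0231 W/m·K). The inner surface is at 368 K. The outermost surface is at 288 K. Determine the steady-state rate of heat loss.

For a spherical shell R = (1/r₁ − 1/r₂)/(4πk); film R = 1/(h·4πr²). In series:
R_aluminium shell = (1/1.36 − 1/1.371)/(4π×225) = 2.087×10^-6 K/W
R_polyurethane foam = (1/1.371 − 1/1.446)/(4π×0.0231) = 0.1303 K/W
R_total = 0.1303 K/W
Q = ΔT/R_total = 80/0.1303

Q ≈ 614 W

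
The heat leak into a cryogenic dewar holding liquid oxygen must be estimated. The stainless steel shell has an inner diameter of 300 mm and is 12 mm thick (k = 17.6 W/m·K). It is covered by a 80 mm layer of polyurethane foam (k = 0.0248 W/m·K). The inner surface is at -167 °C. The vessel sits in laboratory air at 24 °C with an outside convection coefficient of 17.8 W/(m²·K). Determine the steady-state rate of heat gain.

For a spherical shell R = (1/r₁ − 1/r₂)/(4πk); film R = 1/(h·4πr²). In series:
R_stainless steel shell = (1/0.15 − 1/0.162)/(4π×17.6) = 0.002233 K/W
R_polyurethane foam = (1/0.162 − 1/0.242)/(4π×0.0248) = 6.548 K/W
R_outer film = 1/(h·4πr_o²) = 1/(17.8×4π×0.242²) = 0.07634 K/W
R_total = 6.626 K/W
Q = ΔT/R_total = 191/6.626

Q ≈ 28.8 W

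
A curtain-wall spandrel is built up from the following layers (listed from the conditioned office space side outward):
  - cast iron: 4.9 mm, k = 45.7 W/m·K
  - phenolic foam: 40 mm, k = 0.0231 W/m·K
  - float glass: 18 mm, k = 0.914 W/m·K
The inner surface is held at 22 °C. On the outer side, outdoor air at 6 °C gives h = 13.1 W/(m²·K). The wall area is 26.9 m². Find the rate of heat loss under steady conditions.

Q ≈ 235 W

Thermal resistances in series:
R_cast iron = L/(kA) = 0.0049/(45.7×26.9) = 3.986×10^-6 K/W
R_phenolic foam = L/(kA) = 0.04/(0.0231×26.9) = 0.06437 K/W
R_float glass = L/(kA) = 0.018/(0.914×26.9) = 7.321×10^-4 K/W
R_outer film = 1/(h_o·A) = 1/(13.1×26.9) = 0.002838 K/W
R_total = 0.06795 K/W
Q = ΔT / R_total = 16 / 0.06795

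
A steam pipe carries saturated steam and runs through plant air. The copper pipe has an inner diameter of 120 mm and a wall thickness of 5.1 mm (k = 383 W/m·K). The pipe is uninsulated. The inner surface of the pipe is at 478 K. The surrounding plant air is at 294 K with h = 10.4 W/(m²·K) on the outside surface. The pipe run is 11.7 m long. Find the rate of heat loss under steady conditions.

Q ≈ 9160 W

For a radial system each layer contributes R = ln(r_out/r_in)/(2πkL); films add R = 1/(hA).
R_copper pipe wall = ln(65.1/60)/(2π×383×11.7) = 2.897×10^-6 K/W
R_outer film = 1/(h_o·2πr_oL) = 1/(10.4×2π×0.0651×11.7) = 0.02009 K/W
R_total = 0.02009 K/W
Q = ΔT/R_total = 184/0.02009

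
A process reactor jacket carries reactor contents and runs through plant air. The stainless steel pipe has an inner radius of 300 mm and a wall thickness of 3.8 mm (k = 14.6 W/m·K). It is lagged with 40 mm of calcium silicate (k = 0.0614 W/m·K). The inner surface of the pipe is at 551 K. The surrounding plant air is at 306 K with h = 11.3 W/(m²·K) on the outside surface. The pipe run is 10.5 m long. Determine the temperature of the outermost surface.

Per-layer cylindrical resistances, series-summed:
R_stainless steel pipe wall = ln(303.8/300)/(2π×14.6×10.5) = 1.307×10^-5 K/W
R_calcium silicate = ln(343.8/303.8)/(2π×0.0614×10.5) = 0.03054 K/W
R_outer film = 1/(h_o·2πr_oL) = 1/(11.3×2π×0.3438×10.5) = 0.003902 K/W
R_total = 0.03445 K/W
Q = ΔT/R_total = 245/0.03445
Q = 7110 W
T_interface = T_inner − Q·ΣR(inner→interface) = 551 − 7110×0.03055

T ≈ 334 K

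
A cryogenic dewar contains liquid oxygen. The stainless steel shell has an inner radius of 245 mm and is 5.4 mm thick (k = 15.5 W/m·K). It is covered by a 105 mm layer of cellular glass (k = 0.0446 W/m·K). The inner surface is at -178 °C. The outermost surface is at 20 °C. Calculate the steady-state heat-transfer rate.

For a spherical shell R = (1/r₁ − 1/r₂)/(4πk); film R = 1/(h·4πr²). In series:
R_stainless steel shell = (1/0.245 − 1/0.2504)/(4π×15.5) = 4.519×10^-4 K/W
R_cellular glass = (1/0.2504 − 1/0.3554)/(4π×0.0446) = 2.105 K/W
R_total = 2.106 K/W
Q = ΔT/R_total = 198/2.106

Q ≈ 94 W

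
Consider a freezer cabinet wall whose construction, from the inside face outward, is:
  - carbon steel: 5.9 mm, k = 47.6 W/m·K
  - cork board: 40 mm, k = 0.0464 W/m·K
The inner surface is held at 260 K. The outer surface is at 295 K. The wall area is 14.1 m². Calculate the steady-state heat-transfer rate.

Using the resistance-network approach (series):
R_carbon steel = L/(kA) = 0.0059/(47.6×14.1) = 8.791×10^-6 K/W
R_cork board = L/(kA) = 0.04/(0.0464×14.1) = 0.06114 K/W
R_total = 0.06115 K/W
Q = ΔT / R_total = 35 / 0.06115

Q ≈ 572 W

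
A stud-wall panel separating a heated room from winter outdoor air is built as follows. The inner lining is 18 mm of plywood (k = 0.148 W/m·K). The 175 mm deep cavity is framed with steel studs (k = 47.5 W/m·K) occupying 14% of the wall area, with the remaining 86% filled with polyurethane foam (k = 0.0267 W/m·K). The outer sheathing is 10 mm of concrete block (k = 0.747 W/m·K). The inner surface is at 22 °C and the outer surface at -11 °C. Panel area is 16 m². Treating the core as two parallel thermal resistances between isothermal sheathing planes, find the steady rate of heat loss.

Sheathing layers in series; stud and cavity paths in parallel between them.
R_inner = 0.018/(0.148×16) = 0.007601 K/W
R_stud  = 0.175/(47.5×0.14×16) = 0.001645 K/W
R_cav   = 0.175/(0.0267×0.86×16) = 0.4763 K/W
1/R_core = 1/R_stud + 1/R_cav → R_core = 0.001639 K/W
R_outer = 0.01/(0.747×16) = 8.367×10^-4 K/W
R_total = 0.01008 K/W
Q = ΔT/R_total = 33/0.01008

Q ≈ 3270 W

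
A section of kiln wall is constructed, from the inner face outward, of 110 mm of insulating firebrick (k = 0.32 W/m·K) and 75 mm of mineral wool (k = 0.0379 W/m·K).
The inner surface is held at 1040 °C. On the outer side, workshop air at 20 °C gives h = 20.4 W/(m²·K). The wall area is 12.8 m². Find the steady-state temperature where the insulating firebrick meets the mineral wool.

Using the resistance-network approach (series):
R_insulating firebrick = L/(kA) = 0.11/(0.32×12.8) = 0.02686 K/W
R_mineral wool = L/(kA) = 0.075/(0.0379×12.8) = 0.1546 K/W
R_outer film = 1/(h_o·A) = 1/(20.4×12.8) = 0.00383 K/W
R_total = 0.1853 K/W;  Q = ΔT/R_total = 1020/0.1853 = 5505 W
T_interface = T_inner − Q·ΣR(inner→interface) = 1040 − 5510×0.02686

T ≈ 892 °C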